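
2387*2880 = 6874560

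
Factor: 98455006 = 2^1 * 13^2 * 291287^1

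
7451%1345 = 726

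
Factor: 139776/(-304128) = -1*2^(-1)*3^(-2)*7^1*11^(-1)*13^1 = -91/198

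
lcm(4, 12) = 12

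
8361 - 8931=-570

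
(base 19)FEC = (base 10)5693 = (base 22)BGH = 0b1011000111101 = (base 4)1120331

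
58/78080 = 29/39040 ≈ 0.000743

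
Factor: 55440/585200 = 3^2*5^(-1)*19^(-1) = 9/95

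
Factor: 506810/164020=2^(-1) * 139^(-1) * 859^1=859/278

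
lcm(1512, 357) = 25704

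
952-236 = 716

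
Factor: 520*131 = 2^3*5^1*13^1*131^1 = 68120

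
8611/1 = 8611 = 8611.00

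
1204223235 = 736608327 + 467614908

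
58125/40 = 11625/8 ≈ 1453.13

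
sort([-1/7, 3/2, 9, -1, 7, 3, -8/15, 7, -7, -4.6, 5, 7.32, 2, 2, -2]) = [-7, -4.6, -2, -1, -8/15, -1/7, 3/2, 2, 2, 3, 5, 7, 7, 7.32, 9]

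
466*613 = 285658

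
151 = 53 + 98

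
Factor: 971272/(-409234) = -1 * 2^2 * 7^(-1) * 167^1 * 727^1 * 29231^(-1) = -485636/204617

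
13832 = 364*38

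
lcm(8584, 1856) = 68672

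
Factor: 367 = 367^1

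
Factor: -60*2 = -1*2^3*3^1*5^1 = -120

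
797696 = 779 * 1024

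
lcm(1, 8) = 8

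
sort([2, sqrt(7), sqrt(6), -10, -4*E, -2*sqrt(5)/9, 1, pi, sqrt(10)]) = [-4*E, -10, -2*sqrt(5)/9, 1, 2, sqrt(6), sqrt(7), pi, sqrt(10)]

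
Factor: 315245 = 5^1*7^1*9007^1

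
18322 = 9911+8411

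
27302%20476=6826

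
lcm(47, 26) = 1222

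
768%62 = 24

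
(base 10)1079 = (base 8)2067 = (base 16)437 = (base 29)186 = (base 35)ut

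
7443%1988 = 1479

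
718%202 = 112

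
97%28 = 13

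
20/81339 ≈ 0.000246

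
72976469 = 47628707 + 25347762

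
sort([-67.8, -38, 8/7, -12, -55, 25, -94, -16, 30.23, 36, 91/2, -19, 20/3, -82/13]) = [-94, -67.8, -55, -38, -19, -16, -12, -82/13, 8/7, 20/3, 25, 30.23, 36, 91/2]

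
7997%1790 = 837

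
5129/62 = 82 + 45/62 ≈ 82.73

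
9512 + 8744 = 18256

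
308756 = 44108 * 7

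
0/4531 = 0 = 0.00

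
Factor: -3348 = -1*2^2*3^3*31^1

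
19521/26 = 750 + 21/26 ≈ 750.81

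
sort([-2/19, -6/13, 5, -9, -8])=[-9, -8, -6/13, -2/19, 5]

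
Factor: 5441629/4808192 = 2^(-9)*59^1*149^1*619^1*9391^(-1)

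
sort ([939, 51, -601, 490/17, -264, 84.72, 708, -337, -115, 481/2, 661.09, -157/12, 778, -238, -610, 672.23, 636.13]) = [-610, -601, -337, -264, -238, -115, -157/12, 490/17, 51, 84.72, 481/2, 636.13, 661.09, 672.23, 708, 778, 939]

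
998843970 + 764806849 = 1763650819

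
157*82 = 12874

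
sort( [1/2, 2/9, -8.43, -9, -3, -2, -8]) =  [-9, -8.43, -8, -3, -2, 2/9, 1/2]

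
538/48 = 11 + 5/24 ≈ 11.21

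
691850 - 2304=689546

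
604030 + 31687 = 635717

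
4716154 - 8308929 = -3592775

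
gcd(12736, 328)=8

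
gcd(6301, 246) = 1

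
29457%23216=6241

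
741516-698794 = 42722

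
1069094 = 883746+185348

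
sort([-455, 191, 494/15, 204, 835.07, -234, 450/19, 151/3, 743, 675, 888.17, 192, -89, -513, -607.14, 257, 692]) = [-607.14, -513, -455, -234, -89, 450/19, 494/15, 151/3, 191, 192, 204, 257, 675, 692, 743, 835.07, 888.17]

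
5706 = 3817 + 1889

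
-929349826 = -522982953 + -406366873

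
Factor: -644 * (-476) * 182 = 2^5 * 7^3 * 13^1 * 17^1 * 23^1 = 55791008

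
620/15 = 41 + 1/3 ≈ 41.33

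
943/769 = 1+174/769 ≈ 1.23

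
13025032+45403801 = 58428833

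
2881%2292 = 589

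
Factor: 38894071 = 443^1*87797^1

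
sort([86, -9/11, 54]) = [-9/11, 54, 86]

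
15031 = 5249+9782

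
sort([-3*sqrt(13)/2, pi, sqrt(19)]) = [-3*sqrt(13)/2, pi, sqrt(19)]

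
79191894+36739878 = 115931772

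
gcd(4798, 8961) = 1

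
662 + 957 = 1619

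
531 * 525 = 278775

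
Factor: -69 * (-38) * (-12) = -1 * 2^3 * 3^2 * 19^1 * 23^1 = -31464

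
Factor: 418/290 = 5^(-1) * 11^1 * 19^1 * 29^(-1) = 209/145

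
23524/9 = 2613 + 7/9 ≈ 2613.78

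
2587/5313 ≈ 0.487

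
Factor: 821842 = 2^1 * 7^1 * 47^1 * 1249^1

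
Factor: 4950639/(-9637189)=-1*3^6*337^(-1)*6791^1*28597^(-1)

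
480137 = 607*791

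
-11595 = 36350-47945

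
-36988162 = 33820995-70809157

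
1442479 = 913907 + 528572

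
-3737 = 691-4428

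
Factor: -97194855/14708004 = -1*2^(-2)*5^1*151^(-1)*8117^(-1)*6479657^1 = -32398285/4902668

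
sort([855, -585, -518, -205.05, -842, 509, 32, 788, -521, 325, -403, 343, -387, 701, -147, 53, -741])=[-842, -741, -585, -521, -518, -403, -387, -205.05, -147, 32, 53, 325, 343, 509, 701, 788, 855]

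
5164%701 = 257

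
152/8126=76/4063 ≈ 0.0187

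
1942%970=2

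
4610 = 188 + 4422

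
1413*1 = 1413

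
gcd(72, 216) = 72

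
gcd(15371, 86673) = 1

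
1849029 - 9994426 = -8145397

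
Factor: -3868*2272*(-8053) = 2^7*71^1*967^1*8053^1 = 70770537088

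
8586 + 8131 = 16717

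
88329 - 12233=76096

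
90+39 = 129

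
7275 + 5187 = 12462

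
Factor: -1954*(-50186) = 2^2*23^1*977^1*1091^1 = 98063444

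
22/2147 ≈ 0.0102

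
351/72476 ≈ 0.00484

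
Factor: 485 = 5^1*97^1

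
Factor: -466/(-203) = 2^1*7^(-1)*29^(-1)*233^1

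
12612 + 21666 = 34278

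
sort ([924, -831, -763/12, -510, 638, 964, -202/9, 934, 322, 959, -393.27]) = [-831, -510, -393.27, -763/12, -202/9, 322, 638, 924, 934, 959, 964]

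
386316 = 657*588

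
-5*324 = -1620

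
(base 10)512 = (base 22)116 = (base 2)1000000000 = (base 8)1000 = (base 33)fh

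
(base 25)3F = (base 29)33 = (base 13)6C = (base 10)90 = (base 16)5A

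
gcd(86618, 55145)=269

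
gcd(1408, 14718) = 22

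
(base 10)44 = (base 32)1c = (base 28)1g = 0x2c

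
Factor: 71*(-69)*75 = -1*3^2*5^2*23^1*71^1 = -367425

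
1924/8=240 + 1/2=240.50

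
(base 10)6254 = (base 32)63e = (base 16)186e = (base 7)24143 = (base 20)fce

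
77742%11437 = 9120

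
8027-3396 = 4631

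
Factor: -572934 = -1 * 2^1 * 3^1 * 17^1 * 41^1 * 137^1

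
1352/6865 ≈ 0.197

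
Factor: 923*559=13^2*43^1*71^1=515957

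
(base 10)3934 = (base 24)6jm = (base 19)ah1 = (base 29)4jj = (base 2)111101011110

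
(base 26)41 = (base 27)3o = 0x69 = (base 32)39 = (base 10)105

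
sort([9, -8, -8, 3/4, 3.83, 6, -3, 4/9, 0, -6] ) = [-8, -8, -6, -3, 0, 4/9, 3/4, 3.83, 6, 9] 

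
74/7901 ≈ 0.00937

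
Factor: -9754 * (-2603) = 2^1 * 19^1 * 137^1 * 4877^1 = 25389662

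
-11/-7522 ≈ 0.00146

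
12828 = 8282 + 4546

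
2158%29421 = 2158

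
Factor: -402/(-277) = 2^1*3^1*67^1*277^(-1)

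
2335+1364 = 3699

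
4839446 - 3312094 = 1527352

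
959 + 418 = 1377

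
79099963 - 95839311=-16739348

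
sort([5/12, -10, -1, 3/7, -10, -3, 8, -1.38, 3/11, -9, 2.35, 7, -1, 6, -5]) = [-10, -10, -9, -5, -3, -1.38, -1, -1, 3/11, 5/12, 3/7, 2.35, 6, 7, 8]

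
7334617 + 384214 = 7718831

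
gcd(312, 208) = 104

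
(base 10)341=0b101010101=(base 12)245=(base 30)bb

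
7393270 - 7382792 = 10478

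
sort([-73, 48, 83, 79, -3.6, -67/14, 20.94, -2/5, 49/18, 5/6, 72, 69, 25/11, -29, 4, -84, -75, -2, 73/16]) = [-84, -75, -73, -29, -67/14, -3.6, -2, -2/5, 5/6, 25/11, 49/18, 4, 73/16, 20.94, 48, 69, 72, 79, 83]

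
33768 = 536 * 63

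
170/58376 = 85/29188 ≈ 0.00291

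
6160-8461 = -2301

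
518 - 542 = -24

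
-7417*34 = -252178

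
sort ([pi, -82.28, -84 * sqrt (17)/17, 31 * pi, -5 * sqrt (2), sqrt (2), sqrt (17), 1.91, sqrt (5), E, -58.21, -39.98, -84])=[-84, -82.28, -58.21, -39.98, -84 * sqrt (17)/17, -5 * sqrt (2), sqrt (2), 1.91, sqrt (5), E, pi, sqrt (17), 31 * pi]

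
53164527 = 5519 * 9633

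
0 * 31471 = 0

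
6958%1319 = 363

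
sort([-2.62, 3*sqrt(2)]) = [-2.62, 3*sqrt(2)]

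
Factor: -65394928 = -1 * 2^4 * 61^1 * 67003^1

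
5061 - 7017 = -1956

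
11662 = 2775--8887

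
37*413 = 15281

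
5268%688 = 452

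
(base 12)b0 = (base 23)5h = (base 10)132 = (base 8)204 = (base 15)8c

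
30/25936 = 15/12968 ≈ 0.00116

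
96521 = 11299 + 85222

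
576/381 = 1 + 65/127 ≈ 1.51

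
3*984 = 2952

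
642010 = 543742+98268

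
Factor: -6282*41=-1*2^1*3^2*41^1*349^1=-257562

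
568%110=18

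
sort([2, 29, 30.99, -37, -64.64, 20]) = [-64.64, -37, 2, 20, 29, 30.99]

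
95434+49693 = 145127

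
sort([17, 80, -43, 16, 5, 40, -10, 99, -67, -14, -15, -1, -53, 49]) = [-67, -53, -43, -15, -14, -10, -1, 5, 16, 17, 40, 49, 80, 99]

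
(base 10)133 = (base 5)1013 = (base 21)67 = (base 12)b1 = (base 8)205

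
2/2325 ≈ 0.000860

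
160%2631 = 160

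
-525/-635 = 105/127 ≈ 0.827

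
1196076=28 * 42717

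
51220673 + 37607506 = 88828179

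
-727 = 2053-2780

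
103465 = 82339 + 21126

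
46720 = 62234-15514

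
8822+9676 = 18498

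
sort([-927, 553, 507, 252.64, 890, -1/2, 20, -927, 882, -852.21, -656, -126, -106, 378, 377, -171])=[-927, -927, -852.21, -656, -171, -126, -106, -1/2, 20, 252.64, 377, 378, 507, 553, 882, 890]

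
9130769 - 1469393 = 7661376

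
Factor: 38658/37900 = 2^(-1) * 3^1 * 5^(-2) * 17^1 = 51/50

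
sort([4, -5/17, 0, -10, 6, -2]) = [-10, -2, -5/17, 0, 4, 6]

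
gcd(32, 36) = 4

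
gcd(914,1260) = 2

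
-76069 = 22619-98688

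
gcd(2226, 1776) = 6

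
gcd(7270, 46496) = 2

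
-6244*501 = -3128244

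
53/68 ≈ 0.779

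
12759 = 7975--4784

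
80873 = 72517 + 8356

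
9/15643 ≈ 0.000575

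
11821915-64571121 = -52749206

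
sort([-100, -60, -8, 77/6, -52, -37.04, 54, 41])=[-100, -60, -52, -37.04, -8, 77/6, 41, 54]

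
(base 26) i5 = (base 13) 2a5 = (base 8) 731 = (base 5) 3343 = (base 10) 473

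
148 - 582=-434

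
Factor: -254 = -1*2^1*127^1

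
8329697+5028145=13357842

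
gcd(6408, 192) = 24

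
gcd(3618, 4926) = 6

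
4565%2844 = 1721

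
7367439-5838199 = 1529240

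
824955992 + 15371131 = 840327123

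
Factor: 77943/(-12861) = -1 * 3^(-1) * 1429^(-1) * 25981^1 = -25981/4287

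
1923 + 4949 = 6872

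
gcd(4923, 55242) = 9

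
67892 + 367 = 68259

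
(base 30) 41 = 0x79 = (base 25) 4l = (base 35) 3g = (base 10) 121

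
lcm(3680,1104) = 11040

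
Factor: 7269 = 3^1*2423^1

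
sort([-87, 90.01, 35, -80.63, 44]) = [-87, -80.63, 35, 44, 90.01]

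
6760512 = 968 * 6984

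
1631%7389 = 1631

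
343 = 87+256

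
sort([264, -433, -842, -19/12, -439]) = [-842, -439, -433, -19/12, 264]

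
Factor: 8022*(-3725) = -1*2^1*3^1*5^2*7^1*149^1*191^1 = -29881950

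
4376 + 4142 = 8518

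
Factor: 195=3^1 * 5^1 * 13^1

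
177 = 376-199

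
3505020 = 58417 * 60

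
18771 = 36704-17933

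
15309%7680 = 7629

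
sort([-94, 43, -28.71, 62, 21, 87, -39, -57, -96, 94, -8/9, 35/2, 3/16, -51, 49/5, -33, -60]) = [-96, -94, -60, -57, -51, -39, -33, -28.71, -8/9, 3/16, 49/5, 35/2, 21, 43, 62, 87, 94]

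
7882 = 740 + 7142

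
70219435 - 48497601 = 21721834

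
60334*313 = 18884542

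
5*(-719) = -3595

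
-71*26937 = -1912527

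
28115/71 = 395 + 70/71 ≈ 395.99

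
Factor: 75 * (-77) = -1 * 3^1 * 5^2 * 7^1 * 11^1 = -5775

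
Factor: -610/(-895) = 2^1*61^1*179^(-1) = 122/179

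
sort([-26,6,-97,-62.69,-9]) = [-97,-62.69,-26,-9,6]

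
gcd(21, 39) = 3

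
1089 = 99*11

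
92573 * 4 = 370292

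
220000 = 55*4000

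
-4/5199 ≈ -0.000769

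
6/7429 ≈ 0.000808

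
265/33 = 8 + 1/33 ≈ 8.03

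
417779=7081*59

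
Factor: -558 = -1*2^1*3^2*31^1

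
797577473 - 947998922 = -150421449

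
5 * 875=4375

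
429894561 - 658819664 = -228925103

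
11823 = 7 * 1689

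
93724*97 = 9091228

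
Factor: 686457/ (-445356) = -1 * 2^ (-2) * 139^ (-1) * 857^1 = -857/556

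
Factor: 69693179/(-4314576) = -1 * 2^(-4) * 3^(-1) * 7^(-1) * 131^1 * 12841^(-1) * 532009^1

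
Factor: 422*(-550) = -1*2^2*5^2*11^1*211^1 = -232100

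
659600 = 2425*272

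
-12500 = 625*(-20)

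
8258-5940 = 2318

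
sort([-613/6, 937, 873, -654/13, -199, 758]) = [-199, -613/6, -654/13, 758, 873, 937]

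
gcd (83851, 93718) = 1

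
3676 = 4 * 919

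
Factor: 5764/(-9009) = -1*2^2*3^(-2)*7^(-1)*13^(-1)*131^1 = -524/819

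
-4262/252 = -2131/126 ≈ -16.91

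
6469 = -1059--7528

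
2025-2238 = -213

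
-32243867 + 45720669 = 13476802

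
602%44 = 30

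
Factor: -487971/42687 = -1*3^(-1)*11^1*17^(-1)*53^1 = -583/51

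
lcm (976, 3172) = 12688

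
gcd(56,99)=1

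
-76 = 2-78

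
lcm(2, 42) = 42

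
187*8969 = 1677203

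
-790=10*(-79)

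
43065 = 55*783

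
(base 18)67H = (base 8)4047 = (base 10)2087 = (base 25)38C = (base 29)2DS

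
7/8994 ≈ 0.000778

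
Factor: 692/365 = 2^2 * 5^(-1) * 73^(-1) * 173^1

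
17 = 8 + 9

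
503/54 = 9 + 17/54 ≈ 9.31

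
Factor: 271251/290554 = 2^(-1) * 3^2 * 11^(-1) * 47^(-1) * 281^(-1) * 30139^1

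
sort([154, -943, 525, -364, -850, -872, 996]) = [-943, -872, -850, -364, 154, 525, 996]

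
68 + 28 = 96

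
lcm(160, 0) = 0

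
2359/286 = 8 + 71/286 ≈ 8.25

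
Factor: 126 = 2^1*3^2*7^1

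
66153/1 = 66153 = 66153.00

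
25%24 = 1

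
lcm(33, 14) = 462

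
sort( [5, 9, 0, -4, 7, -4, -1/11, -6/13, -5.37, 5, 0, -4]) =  [-5.37, -4, -4, -4, -6/13, -1/11, 0, 0, 5, 5, 7, 9]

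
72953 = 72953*1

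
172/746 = 86/373 ≈ 0.231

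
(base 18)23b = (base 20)1fd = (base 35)kd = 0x2c9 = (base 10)713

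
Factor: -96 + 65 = -1*31^1 = -31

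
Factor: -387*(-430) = 2^1*3^2*5^1*43^2 = 166410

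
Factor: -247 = -1*13^1*19^1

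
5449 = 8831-3382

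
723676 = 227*3188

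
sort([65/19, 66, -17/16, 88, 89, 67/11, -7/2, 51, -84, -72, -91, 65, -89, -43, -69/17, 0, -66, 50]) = [-91, -89, -84, -72, -66, -43, -69/17, -7/2, -17/16, 0, 65/19, 67/11, 50, 51, 65, 66, 88, 89]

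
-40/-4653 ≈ 0.00860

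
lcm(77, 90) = 6930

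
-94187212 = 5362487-99549699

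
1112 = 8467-7355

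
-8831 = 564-9395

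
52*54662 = 2842424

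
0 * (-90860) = 0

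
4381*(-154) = -674674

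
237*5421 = 1284777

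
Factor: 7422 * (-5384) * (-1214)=2^5 * 3^1 * 607^1 * 673^1 * 1237^1=48511498272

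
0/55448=0=0.00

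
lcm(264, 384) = 4224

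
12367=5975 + 6392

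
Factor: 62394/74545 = 2^1*3^1*5^(-1)*17^(-1)*877^(-1)*10399^1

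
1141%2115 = 1141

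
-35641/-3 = 11880 + 1/3≈11880.33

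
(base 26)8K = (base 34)6O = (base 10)228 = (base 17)D7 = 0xE4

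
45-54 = -9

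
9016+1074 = 10090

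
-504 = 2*(-252)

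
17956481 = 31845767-13889286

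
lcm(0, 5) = 0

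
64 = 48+16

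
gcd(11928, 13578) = 6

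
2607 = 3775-1168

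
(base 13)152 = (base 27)8k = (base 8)354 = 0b11101100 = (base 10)236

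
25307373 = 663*38171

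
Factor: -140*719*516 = -1*2^4*3^1*5^1*7^1*43^1*719^1 = -51940560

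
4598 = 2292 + 2306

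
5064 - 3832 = 1232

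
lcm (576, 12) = 576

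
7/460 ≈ 0.0152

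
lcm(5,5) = 5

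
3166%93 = 4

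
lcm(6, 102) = 102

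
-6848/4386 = -1 - 1231/2193 ≈ -1.56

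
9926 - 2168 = 7758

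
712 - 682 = 30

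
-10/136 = -5/68 ≈ -0.0735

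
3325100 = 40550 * 82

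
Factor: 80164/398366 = 2^1*7^2*487^(-1) = 98/487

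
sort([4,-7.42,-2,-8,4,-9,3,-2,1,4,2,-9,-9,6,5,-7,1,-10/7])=[-9,-9,-9,-8,-7.42,-7,-2,-2,-10/7,1,1,2,3,4,4,4,5,6]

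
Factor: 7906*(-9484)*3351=-1*2^3*3^1*59^1*67^1*1117^1*2371^1=-251259668904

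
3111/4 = 777 + 3/4 = 777.75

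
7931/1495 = 5 + 456/1495 ≈ 5.31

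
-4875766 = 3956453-8832219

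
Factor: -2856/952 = -1*3^1 = -3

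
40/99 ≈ 0.404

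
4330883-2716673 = 1614210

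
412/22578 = 206/11289 ≈ 0.0182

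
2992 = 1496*2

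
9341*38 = 354958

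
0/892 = 0 = 0.00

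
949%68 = 65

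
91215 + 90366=181581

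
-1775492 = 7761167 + -9536659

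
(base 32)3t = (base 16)7d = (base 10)125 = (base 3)11122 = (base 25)50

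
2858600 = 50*57172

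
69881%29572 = 10737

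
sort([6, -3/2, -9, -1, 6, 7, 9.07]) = [-9, -3/2, -1, 6, 6, 7, 9.07]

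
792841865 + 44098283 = 836940148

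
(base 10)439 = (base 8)667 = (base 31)e5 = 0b110110111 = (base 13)27a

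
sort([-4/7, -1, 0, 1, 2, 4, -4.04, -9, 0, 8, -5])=[-9, -5, -4.04, -1, -4/7, 0, 0, 1, 2, 4, 8]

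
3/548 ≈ 0.00547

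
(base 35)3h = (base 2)1111010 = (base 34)3k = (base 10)122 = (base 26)4i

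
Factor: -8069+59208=11^1 * 4649^1=51139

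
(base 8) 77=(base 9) 70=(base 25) 2d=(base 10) 63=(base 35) 1s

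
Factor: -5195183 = -1 * 7^1 * 17^1 * 149^1 * 293^1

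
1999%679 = 641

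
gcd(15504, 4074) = 6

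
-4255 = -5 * 851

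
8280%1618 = 190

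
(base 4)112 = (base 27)m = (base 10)22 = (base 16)16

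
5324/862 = 6 + 76/431≈6.18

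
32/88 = 4/11 ≈ 0.364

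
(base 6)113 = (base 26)1j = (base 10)45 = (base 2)101101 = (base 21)23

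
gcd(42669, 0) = 42669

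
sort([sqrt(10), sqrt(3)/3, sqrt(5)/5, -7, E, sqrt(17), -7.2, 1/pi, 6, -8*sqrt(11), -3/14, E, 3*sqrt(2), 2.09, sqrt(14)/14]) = [-8*sqrt(11), -7.2, -7, -3/14, sqrt(14)/14, 1/pi, sqrt(5)/5, sqrt(3)/3, 2.09, E, E, sqrt(10), sqrt(17), 3*sqrt(2), 6]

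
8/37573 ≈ 0.000213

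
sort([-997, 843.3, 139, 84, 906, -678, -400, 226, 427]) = [-997, -678, -400, 84, 139, 226, 427, 843.3, 906]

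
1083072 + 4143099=5226171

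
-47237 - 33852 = -81089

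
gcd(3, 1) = 1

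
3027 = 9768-6741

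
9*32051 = 288459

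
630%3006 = 630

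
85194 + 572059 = 657253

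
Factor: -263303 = -1 * 263303^1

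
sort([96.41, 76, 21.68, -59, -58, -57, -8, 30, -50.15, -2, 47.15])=[-59, -58, -57, -50.15, -8, -2, 21.68, 30, 47.15, 76, 96.41]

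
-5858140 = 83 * (-70580)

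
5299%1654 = 337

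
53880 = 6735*8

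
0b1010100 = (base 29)2q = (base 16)54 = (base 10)84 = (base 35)2e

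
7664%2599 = 2466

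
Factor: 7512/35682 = 2^2*19^ (-1) = 4/19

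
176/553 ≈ 0.318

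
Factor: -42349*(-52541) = 42349^1*52541^1 = 2225058809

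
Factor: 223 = 223^1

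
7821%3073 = 1675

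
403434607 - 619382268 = -215947661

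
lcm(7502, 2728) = 30008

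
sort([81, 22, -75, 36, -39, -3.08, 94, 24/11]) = [-75, -39, -3.08, 24/11, 22, 36, 81, 94]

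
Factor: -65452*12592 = -1*2^6*787^1*16363^1 = -824171584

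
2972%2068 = 904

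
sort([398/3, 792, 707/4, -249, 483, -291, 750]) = [-291, -249, 398/3, 707/4, 483, 750, 792]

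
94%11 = 6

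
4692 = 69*68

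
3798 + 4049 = 7847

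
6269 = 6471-202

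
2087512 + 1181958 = 3269470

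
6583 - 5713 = 870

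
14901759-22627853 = -7726094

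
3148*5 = 15740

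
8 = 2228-2220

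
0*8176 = 0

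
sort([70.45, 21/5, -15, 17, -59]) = [-59, -15, 21/5, 17, 70.45]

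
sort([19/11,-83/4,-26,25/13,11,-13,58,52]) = [-26,-83/4,-13,19/11,25/13,11,52,58]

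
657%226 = 205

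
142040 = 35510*4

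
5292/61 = 86 + 46/61 ≈ 86.75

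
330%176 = 154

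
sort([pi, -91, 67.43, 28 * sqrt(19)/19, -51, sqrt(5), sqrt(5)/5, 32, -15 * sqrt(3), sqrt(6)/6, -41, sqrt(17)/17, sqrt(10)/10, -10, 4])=[-91, -51, -41, -15 * sqrt(3), -10, sqrt(17)/17, sqrt(10)/10, sqrt(6)/6, sqrt(5)/5, sqrt(5), pi, 4, 28 * sqrt(19)/19, 32, 67.43]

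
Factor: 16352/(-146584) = -1 * 2^2 * 7^1 * 251^(-1) = -28/251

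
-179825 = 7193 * (-25)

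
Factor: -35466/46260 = -1 * 2^ (-1) * 3^ (-1) * 5^ (-1) * 23^1 = -23/30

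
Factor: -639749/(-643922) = 2^(-1)*11^1*19^1*3061^1*321961^(-1)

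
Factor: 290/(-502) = -1*5^1*29^1*251^(-1) = -145/251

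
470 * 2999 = 1409530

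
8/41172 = 2/10293 ≈ 0.000194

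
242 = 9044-8802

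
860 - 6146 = -5286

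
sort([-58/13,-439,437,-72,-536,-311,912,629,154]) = [-536,-439,-311,-72,-58/13,154,437,629,912]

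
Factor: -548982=-1*2^1*3^2*7^1*4357^1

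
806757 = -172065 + 978822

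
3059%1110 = 839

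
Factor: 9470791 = 11^2 * 29^1 * 2699^1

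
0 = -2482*0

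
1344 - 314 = 1030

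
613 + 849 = 1462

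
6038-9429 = -3391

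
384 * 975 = 374400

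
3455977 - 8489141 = -5033164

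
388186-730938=-342752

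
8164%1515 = 589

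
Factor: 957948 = 2^2*3^1*79829^1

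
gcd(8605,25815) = 8605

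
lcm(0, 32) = 0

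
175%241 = 175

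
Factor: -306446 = -1*2^1*7^2*53^1*59^1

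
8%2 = 0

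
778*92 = 71576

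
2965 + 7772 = 10737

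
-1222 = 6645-7867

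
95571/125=764+71/125 ≈ 764.57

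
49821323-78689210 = -28867887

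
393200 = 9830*40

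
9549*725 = 6923025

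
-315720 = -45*7016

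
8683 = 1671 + 7012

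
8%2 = 0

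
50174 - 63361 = -13187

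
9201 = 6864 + 2337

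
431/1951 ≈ 0.221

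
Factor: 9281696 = 2^5*23^1*12611^1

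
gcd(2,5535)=1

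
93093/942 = 98 + 259/314 ≈ 98.82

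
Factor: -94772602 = -1 * 2^1 * 43^1 * 1102007^1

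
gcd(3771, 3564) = 9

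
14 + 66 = 80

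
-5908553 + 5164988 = -743565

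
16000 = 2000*8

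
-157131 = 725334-882465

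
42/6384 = 1/152 ≈ 0.00658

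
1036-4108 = -3072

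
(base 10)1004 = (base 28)17o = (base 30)13e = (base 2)1111101100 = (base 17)381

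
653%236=181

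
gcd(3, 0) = 3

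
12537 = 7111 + 5426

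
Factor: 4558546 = 2^1 * 67^1 * 34019^1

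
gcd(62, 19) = 1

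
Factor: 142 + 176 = 2^1 * 3^1 * 53^1 = 318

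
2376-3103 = -727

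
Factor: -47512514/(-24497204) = 2^(-1)*7^1*17^(-1)*37^3*67^1*337^(-1)*1069^(-1) = 23756257/12248602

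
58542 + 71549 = 130091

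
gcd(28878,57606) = 6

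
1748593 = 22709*77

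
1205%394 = 23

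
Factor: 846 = 2^1 * 3^2 * 47^1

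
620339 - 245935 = 374404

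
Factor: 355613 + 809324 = 1164937^1 = 1164937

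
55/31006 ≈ 0.00177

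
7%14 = 7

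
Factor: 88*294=2^4*3^1*7^2*11^1=25872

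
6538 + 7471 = 14009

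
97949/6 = 16324 + 5/6 ≈ 16324.83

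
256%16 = 0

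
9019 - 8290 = 729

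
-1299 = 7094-8393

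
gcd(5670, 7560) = 1890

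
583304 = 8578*68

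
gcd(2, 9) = 1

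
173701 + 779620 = 953321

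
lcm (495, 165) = 495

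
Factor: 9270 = 2^1*3^2*5^1*103^1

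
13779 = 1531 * 9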